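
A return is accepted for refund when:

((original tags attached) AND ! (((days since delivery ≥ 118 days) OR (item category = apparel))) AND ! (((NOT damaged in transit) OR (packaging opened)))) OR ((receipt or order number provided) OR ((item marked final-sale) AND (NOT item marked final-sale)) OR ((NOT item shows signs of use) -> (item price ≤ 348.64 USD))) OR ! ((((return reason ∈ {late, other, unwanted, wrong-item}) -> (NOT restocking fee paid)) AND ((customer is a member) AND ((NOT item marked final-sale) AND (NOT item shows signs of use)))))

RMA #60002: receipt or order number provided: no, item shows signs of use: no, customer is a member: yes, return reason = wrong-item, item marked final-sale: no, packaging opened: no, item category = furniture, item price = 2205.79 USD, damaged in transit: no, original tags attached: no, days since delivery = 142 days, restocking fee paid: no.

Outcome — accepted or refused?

Refused

Atomic conditions:
  original tags attached: no → false
  days since delivery ≥ 118 days: 142 ≥ 118 is true
  item category = apparel: furniture == apparel is false
  NOT damaged in transit: no → true
  packaging opened: no → false
  receipt or order number provided: no → false
  item marked final-sale: no → false
  NOT item marked final-sale: no → true
  NOT item shows signs of use: no → true
  item price ≤ 348.64 USD: 2205.79 ≤ 348.64 is false
  return reason ∈ {late, other, unwanted, wrong-item}: wrong-item is in the set → true
  NOT restocking fee paid: no → true
  customer is a member: yes → true
Combine:
[1.2.1] true OR false = true
[1.2] NOT true = false
[1.3.1] true OR false = true
[1.3] NOT true = false
[1] false AND false AND false = false
[2.2] false AND true = false
[2.3] true → false = false
[2] false OR false OR false = false
[3.1.1] true → true = true
[3.1.2.2] true AND true = true
[3.1.2] true AND true = true
[3.1] true AND true = true
[3] NOT true = false
[root] false OR false OR false = false
Overall: false → refused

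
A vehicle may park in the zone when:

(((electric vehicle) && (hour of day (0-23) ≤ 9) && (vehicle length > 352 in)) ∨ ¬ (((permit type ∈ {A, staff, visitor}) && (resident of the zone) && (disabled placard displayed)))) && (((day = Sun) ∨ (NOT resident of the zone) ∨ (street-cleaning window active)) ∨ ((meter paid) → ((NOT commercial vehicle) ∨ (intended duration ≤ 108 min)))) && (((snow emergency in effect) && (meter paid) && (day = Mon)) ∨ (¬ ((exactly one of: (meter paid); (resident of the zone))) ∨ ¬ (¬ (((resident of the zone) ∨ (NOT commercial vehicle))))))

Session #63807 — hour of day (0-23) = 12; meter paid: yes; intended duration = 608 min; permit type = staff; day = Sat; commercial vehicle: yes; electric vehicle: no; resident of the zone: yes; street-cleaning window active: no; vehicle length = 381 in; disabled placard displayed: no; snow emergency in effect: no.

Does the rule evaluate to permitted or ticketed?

Ticketed

Atomic conditions:
  electric vehicle: no → false
  hour of day (0-23) ≤ 9: 12 ≤ 9 is false
  vehicle length > 352 in: 381 > 352 is true
  permit type ∈ {A, staff, visitor}: staff is in the set → true
  resident of the zone: yes → true
  disabled placard displayed: no → false
  day = Sun: Sat == Sun is false
  NOT resident of the zone: yes → false
  street-cleaning window active: no → false
  meter paid: yes → true
  NOT commercial vehicle: yes → false
  intended duration ≤ 108 min: 608 ≤ 108 is false
  snow emergency in effect: no → false
  day = Mon: Sat == Mon is false
Combine:
[1.1] false AND false AND true = false
[1.2.1] true AND true AND false = false
[1.2] NOT false = true
[1] false OR true = true
[2.1] false OR false OR false = false
[2.2.2] false OR false = false
[2.2] true → false = false
[2] false OR false = false
[3.1] false AND true AND false = false
[3.2.1.1] exactly-one(true, true) = false
[3.2.1] NOT false = true
[3.2.2.1.1] true OR false = true
[3.2.2.1] NOT true = false
[3.2.2] NOT false = true
[3.2] true OR true = true
[3] false OR true = true
[root] true AND false AND true = false
Overall: false → ticketed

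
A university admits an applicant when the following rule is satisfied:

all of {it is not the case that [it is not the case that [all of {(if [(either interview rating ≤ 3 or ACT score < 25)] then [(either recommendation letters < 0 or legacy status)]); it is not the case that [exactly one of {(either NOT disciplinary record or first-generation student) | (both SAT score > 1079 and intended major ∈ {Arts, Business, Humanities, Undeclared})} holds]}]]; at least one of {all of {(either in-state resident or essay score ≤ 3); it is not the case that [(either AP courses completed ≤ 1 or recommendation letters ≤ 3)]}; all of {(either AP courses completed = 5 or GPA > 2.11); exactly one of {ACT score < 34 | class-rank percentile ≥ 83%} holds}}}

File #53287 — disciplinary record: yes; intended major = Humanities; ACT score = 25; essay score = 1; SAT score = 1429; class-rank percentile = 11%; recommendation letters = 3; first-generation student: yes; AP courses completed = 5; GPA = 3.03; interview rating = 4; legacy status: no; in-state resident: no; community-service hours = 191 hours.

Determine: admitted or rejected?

Admitted

Atomic conditions:
  interview rating ≤ 3: 4 ≤ 3 is false
  ACT score < 25: 25 < 25 is false
  recommendation letters < 0: 3 < 0 is false
  legacy status: no → false
  NOT disciplinary record: yes → false
  first-generation student: yes → true
  SAT score > 1079: 1429 > 1079 is true
  intended major ∈ {Arts, Business, Humanities, Undeclared}: Humanities is in the set → true
  in-state resident: no → false
  essay score ≤ 3: 1 ≤ 3 is true
  AP courses completed ≤ 1: 5 ≤ 1 is false
  recommendation letters ≤ 3: 3 ≤ 3 is true
  AP courses completed = 5: 5 == 5 is true
  GPA > 2.11: 3.03 > 2.11 is true
  ACT score < 34: 25 < 34 is true
  class-rank percentile ≥ 83%: 11 ≥ 83 is false
Combine:
[1.1.1.1.1] false OR false = false
[1.1.1.1.2] false OR false = false
[1.1.1.1] false → false (antecedent false ⇒ implication holds) = true
[1.1.1.2.1.1] false OR true = true
[1.1.1.2.1.2] true AND true = true
[1.1.1.2.1] exactly-one(true, true) = false
[1.1.1.2] NOT false = true
[1.1.1] true AND true = true
[1.1] NOT true = false
[1] NOT false = true
[2.1.1] false OR true = true
[2.1.2.1] false OR true = true
[2.1.2] NOT true = false
[2.1] true AND false = false
[2.2.1] true OR true = true
[2.2.2] exactly-one(true, false) = true
[2.2] true AND true = true
[2] false OR true = true
[root] true AND true = true
Overall: true → admitted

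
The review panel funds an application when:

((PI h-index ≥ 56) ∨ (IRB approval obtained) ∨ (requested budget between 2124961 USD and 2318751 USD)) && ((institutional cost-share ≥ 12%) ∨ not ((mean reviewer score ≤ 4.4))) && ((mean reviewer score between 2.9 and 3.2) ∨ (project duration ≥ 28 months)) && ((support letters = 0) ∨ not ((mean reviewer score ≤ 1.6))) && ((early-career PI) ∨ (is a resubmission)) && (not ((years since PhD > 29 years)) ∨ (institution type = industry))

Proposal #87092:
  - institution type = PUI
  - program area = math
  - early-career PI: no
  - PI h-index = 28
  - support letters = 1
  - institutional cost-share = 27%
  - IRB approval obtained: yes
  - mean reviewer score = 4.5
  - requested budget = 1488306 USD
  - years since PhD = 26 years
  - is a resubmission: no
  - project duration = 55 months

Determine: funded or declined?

Atomic conditions:
  PI h-index ≥ 56: 28 ≥ 56 is false
  IRB approval obtained: yes → true
  requested budget between 2124961 USD and 2318751 USD: 1488306 in [2124961, 2318751] is false
  institutional cost-share ≥ 12%: 27 ≥ 12 is true
  mean reviewer score ≤ 4.4: 4.5 ≤ 4.4 is false
  mean reviewer score between 2.9 and 3.2: 4.5 in [2.9, 3.2] is false
  project duration ≥ 28 months: 55 ≥ 28 is true
  support letters = 0: 1 == 0 is false
  mean reviewer score ≤ 1.6: 4.5 ≤ 1.6 is false
  early-career PI: no → false
  is a resubmission: no → false
  years since PhD > 29 years: 26 > 29 is false
  institution type = industry: PUI == industry is false
Combine:
[1] false OR true OR false = true
[2.2] NOT false = true
[2] true OR true = true
[3] false OR true = true
[4.2] NOT false = true
[4] false OR true = true
[5] false OR false = false
[6.1] NOT false = true
[6] true OR false = true
[root] true AND true AND true AND true AND false AND true = false
Overall: false → declined

Declined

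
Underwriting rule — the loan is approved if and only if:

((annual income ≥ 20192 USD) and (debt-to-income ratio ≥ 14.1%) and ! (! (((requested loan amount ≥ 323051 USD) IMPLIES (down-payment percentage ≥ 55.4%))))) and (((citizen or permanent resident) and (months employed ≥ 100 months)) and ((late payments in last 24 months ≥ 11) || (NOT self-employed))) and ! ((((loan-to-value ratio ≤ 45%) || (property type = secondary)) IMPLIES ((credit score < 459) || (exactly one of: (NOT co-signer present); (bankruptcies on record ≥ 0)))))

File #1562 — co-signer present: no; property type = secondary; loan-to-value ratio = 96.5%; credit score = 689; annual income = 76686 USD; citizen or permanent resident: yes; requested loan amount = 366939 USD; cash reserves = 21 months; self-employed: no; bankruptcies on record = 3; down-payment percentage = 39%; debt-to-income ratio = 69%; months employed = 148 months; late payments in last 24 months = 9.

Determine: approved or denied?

Denied

Atomic conditions:
  annual income ≥ 20192 USD: 76686 ≥ 20192 is true
  debt-to-income ratio ≥ 14.1%: 69 ≥ 14.1 is true
  requested loan amount ≥ 323051 USD: 366939 ≥ 323051 is true
  down-payment percentage ≥ 55.4%: 39 ≥ 55.4 is false
  citizen or permanent resident: yes → true
  months employed ≥ 100 months: 148 ≥ 100 is true
  late payments in last 24 months ≥ 11: 9 ≥ 11 is false
  NOT self-employed: no → true
  loan-to-value ratio ≤ 45%: 96.5 ≤ 45 is false
  property type = secondary: secondary == secondary is true
  credit score < 459: 689 < 459 is false
  NOT co-signer present: no → true
  bankruptcies on record ≥ 0: 3 ≥ 0 is true
Combine:
[1.3.1.1] true → false = false
[1.3.1] NOT false = true
[1.3] NOT true = false
[1] true AND true AND false = false
[2.1] true AND true = true
[2.2] false OR true = true
[2] true AND true = true
[3.1.1] false OR true = true
[3.1.2.2] exactly-one(true, true) = false
[3.1.2] false OR false = false
[3.1] true → false = false
[3] NOT false = true
[root] false AND true AND true = false
Overall: false → denied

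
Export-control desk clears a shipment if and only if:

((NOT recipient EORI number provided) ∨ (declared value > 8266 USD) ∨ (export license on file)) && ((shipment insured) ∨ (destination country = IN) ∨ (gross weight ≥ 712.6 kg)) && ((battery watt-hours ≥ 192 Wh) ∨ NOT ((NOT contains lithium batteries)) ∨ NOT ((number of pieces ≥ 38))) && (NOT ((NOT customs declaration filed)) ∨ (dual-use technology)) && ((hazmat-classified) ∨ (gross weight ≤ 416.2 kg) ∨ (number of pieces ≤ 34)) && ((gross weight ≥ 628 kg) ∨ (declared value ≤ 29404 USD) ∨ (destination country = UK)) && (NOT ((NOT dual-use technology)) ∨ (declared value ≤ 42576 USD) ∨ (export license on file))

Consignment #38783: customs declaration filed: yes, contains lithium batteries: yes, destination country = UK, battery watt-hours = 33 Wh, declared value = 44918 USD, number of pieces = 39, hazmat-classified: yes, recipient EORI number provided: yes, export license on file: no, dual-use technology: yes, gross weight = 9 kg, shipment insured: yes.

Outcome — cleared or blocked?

Atomic conditions:
  NOT recipient EORI number provided: yes → false
  declared value > 8266 USD: 44918 > 8266 is true
  export license on file: no → false
  shipment insured: yes → true
  destination country = IN: UK == IN is false
  gross weight ≥ 712.6 kg: 9 ≥ 712.6 is false
  battery watt-hours ≥ 192 Wh: 33 ≥ 192 is false
  NOT contains lithium batteries: yes → false
  number of pieces ≥ 38: 39 ≥ 38 is true
  NOT customs declaration filed: yes → false
  dual-use technology: yes → true
  hazmat-classified: yes → true
  gross weight ≤ 416.2 kg: 9 ≤ 416.2 is true
  number of pieces ≤ 34: 39 ≤ 34 is false
  gross weight ≥ 628 kg: 9 ≥ 628 is false
  declared value ≤ 29404 USD: 44918 ≤ 29404 is false
  destination country = UK: UK == UK is true
  NOT dual-use technology: yes → false
  declared value ≤ 42576 USD: 44918 ≤ 42576 is false
Combine:
[1] false OR true OR false = true
[2] true OR false OR false = true
[3.2] NOT false = true
[3.3] NOT true = false
[3] false OR true OR false = true
[4.1] NOT false = true
[4] true OR true = true
[5] true OR true OR false = true
[6] false OR false OR true = true
[7.1] NOT false = true
[7] true OR false OR false = true
[root] true AND true AND true AND true AND true AND true AND true = true
Overall: true → cleared

Cleared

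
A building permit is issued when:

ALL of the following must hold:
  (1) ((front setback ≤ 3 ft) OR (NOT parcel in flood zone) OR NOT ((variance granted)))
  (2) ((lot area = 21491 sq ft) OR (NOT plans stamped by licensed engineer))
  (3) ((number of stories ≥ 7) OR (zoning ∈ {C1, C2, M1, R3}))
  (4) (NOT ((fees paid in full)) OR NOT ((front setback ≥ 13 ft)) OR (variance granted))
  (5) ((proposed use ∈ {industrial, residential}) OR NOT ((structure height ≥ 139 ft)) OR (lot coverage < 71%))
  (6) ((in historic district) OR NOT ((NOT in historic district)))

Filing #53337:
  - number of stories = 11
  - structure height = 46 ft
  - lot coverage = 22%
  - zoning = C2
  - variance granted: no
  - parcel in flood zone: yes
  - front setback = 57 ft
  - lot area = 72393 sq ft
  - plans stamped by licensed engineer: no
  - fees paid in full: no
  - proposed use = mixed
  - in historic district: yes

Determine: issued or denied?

Atomic conditions:
  front setback ≤ 3 ft: 57 ≤ 3 is false
  NOT parcel in flood zone: yes → false
  variance granted: no → false
  lot area = 21491 sq ft: 72393 == 21491 is false
  NOT plans stamped by licensed engineer: no → true
  number of stories ≥ 7: 11 ≥ 7 is true
  zoning ∈ {C1, C2, M1, R3}: C2 is in the set → true
  fees paid in full: no → false
  front setback ≥ 13 ft: 57 ≥ 13 is true
  proposed use ∈ {industrial, residential}: mixed is not in the set → false
  structure height ≥ 139 ft: 46 ≥ 139 is false
  lot coverage < 71%: 22 < 71 is true
  in historic district: yes → true
  NOT in historic district: yes → false
Combine:
[1.3] NOT false = true
[1] false OR false OR true = true
[2] false OR true = true
[3] true OR true = true
[4.1] NOT false = true
[4.2] NOT true = false
[4] true OR false OR false = true
[5.2] NOT false = true
[5] false OR true OR true = true
[6.2] NOT false = true
[6] true OR true = true
[root] true AND true AND true AND true AND true AND true = true
Overall: true → issued

Issued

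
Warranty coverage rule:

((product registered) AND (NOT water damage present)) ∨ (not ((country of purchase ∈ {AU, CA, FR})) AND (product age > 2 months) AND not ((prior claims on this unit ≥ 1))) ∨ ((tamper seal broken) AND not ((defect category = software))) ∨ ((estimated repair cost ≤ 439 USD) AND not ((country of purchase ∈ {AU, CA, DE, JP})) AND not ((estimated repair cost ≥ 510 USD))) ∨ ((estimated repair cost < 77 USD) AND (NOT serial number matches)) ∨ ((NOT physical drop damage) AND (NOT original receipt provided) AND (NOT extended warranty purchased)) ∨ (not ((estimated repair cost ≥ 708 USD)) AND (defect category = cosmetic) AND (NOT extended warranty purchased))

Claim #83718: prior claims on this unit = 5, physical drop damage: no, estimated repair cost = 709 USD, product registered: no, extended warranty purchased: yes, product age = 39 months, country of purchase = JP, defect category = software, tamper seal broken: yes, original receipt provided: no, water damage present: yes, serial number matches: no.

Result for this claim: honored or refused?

Refused

Atomic conditions:
  product registered: no → false
  NOT water damage present: yes → false
  country of purchase ∈ {AU, CA, FR}: JP is not in the set → false
  product age > 2 months: 39 > 2 is true
  prior claims on this unit ≥ 1: 5 ≥ 1 is true
  tamper seal broken: yes → true
  defect category = software: software == software is true
  estimated repair cost ≤ 439 USD: 709 ≤ 439 is false
  country of purchase ∈ {AU, CA, DE, JP}: JP is in the set → true
  estimated repair cost ≥ 510 USD: 709 ≥ 510 is true
  estimated repair cost < 77 USD: 709 < 77 is false
  NOT serial number matches: no → true
  NOT physical drop damage: no → true
  NOT original receipt provided: no → true
  NOT extended warranty purchased: yes → false
  estimated repair cost ≥ 708 USD: 709 ≥ 708 is true
  defect category = cosmetic: software == cosmetic is false
Combine:
[1] false AND false = false
[2.1] NOT false = true
[2.3] NOT true = false
[2] true AND true AND false = false
[3.2] NOT true = false
[3] true AND false = false
[4.2] NOT true = false
[4.3] NOT true = false
[4] false AND false AND false = false
[5] false AND true = false
[6] true AND true AND false = false
[7.1] NOT true = false
[7] false AND false AND false = false
[root] false OR false OR false OR false OR false OR false OR false = false
Overall: false → refused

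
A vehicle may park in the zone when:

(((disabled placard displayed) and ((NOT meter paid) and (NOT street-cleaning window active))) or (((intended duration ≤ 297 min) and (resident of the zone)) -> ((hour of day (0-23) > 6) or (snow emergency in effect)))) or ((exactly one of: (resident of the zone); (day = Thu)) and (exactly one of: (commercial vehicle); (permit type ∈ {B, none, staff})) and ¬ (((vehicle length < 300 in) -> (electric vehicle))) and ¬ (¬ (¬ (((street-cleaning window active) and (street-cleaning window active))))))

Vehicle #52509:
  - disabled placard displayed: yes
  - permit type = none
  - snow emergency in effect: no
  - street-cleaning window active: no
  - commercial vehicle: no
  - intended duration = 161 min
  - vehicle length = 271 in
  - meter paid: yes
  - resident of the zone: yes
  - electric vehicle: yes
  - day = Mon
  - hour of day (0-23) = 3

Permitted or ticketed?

Atomic conditions:
  disabled placard displayed: yes → true
  NOT meter paid: yes → false
  NOT street-cleaning window active: no → true
  intended duration ≤ 297 min: 161 ≤ 297 is true
  resident of the zone: yes → true
  hour of day (0-23) > 6: 3 > 6 is false
  snow emergency in effect: no → false
  day = Thu: Mon == Thu is false
  commercial vehicle: no → false
  permit type ∈ {B, none, staff}: none is in the set → true
  vehicle length < 300 in: 271 < 300 is true
  electric vehicle: yes → true
  street-cleaning window active: no → false
Combine:
[1.1.2] false AND true = false
[1.1] true AND false = false
[1.2.1] true AND true = true
[1.2.2] false OR false = false
[1.2] true → false = false
[1] false OR false = false
[2.1] exactly-one(true, false) = true
[2.2] exactly-one(false, true) = true
[2.3.1] true → true = true
[2.3] NOT true = false
[2.4.1.1.1] false AND false = false
[2.4.1.1] NOT false = true
[2.4.1] NOT true = false
[2.4] NOT false = true
[2] true AND true AND false AND true = false
[root] false OR false = false
Overall: false → ticketed

Ticketed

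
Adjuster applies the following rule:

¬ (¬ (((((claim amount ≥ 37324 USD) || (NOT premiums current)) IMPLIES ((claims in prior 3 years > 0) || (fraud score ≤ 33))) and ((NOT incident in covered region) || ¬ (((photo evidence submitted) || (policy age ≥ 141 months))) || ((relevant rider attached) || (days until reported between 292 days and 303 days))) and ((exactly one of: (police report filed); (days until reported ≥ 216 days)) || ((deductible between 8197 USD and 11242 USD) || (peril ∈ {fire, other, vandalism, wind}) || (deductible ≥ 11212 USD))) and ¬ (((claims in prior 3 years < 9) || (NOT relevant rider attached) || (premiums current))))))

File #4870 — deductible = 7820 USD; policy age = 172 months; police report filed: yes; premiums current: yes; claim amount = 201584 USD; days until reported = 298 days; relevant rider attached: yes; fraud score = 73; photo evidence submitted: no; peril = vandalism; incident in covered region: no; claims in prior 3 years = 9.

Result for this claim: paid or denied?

Atomic conditions:
  claim amount ≥ 37324 USD: 201584 ≥ 37324 is true
  NOT premiums current: yes → false
  claims in prior 3 years > 0: 9 > 0 is true
  fraud score ≤ 33: 73 ≤ 33 is false
  NOT incident in covered region: no → true
  photo evidence submitted: no → false
  policy age ≥ 141 months: 172 ≥ 141 is true
  relevant rider attached: yes → true
  days until reported between 292 days and 303 days: 298 in [292, 303] is true
  police report filed: yes → true
  days until reported ≥ 216 days: 298 ≥ 216 is true
  deductible between 8197 USD and 11242 USD: 7820 in [8197, 11242] is false
  peril ∈ {fire, other, vandalism, wind}: vandalism is in the set → true
  deductible ≥ 11212 USD: 7820 ≥ 11212 is false
  claims in prior 3 years < 9: 9 < 9 is false
  NOT relevant rider attached: yes → false
  premiums current: yes → true
Combine:
[1.1.1.1] true OR false = true
[1.1.1.2] true OR false = true
[1.1.1] true → true = true
[1.1.2.2.1] false OR true = true
[1.1.2.2] NOT true = false
[1.1.2.3] true OR true = true
[1.1.2] true OR false OR true = true
[1.1.3.1] exactly-one(true, true) = false
[1.1.3.2] false OR true OR false = true
[1.1.3] false OR true = true
[1.1.4.1] false OR false OR true = true
[1.1.4] NOT true = false
[1.1] true AND true AND true AND false = false
[1] NOT false = true
[root] NOT true = false
Overall: false → denied

Denied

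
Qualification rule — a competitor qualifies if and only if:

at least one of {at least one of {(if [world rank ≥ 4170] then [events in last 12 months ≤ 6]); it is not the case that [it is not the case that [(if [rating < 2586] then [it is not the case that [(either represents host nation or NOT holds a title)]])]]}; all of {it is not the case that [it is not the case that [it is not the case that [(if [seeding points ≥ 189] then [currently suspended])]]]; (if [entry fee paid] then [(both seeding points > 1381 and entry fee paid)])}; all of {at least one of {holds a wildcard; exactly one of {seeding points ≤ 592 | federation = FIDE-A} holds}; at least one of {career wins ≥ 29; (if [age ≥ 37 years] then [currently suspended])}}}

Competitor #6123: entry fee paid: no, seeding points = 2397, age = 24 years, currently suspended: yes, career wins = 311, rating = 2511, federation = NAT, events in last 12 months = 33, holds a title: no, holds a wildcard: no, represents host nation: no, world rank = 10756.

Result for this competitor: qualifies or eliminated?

Eliminated

Atomic conditions:
  world rank ≥ 4170: 10756 ≥ 4170 is true
  events in last 12 months ≤ 6: 33 ≤ 6 is false
  rating < 2586: 2511 < 2586 is true
  represents host nation: no → false
  NOT holds a title: no → true
  seeding points ≥ 189: 2397 ≥ 189 is true
  currently suspended: yes → true
  entry fee paid: no → false
  seeding points > 1381: 2397 > 1381 is true
  holds a wildcard: no → false
  seeding points ≤ 592: 2397 ≤ 592 is false
  federation = FIDE-A: NAT == FIDE-A is false
  career wins ≥ 29: 311 ≥ 29 is true
  age ≥ 37 years: 24 ≥ 37 is false
Combine:
[1.1] true → false = false
[1.2.1.1.2.1] false OR true = true
[1.2.1.1.2] NOT true = false
[1.2.1.1] true → false = false
[1.2.1] NOT false = true
[1.2] NOT true = false
[1] false OR false = false
[2.1.1.1.1] true → true = true
[2.1.1.1] NOT true = false
[2.1.1] NOT false = true
[2.1] NOT true = false
[2.2.2] true AND false = false
[2.2] false → false (antecedent false ⇒ implication holds) = true
[2] false AND true = false
[3.1.2] exactly-one(false, false) = false
[3.1] false OR false = false
[3.2.2] false → true (antecedent false ⇒ implication holds) = true
[3.2] true OR true = true
[3] false AND true = false
[root] false OR false OR false = false
Overall: false → eliminated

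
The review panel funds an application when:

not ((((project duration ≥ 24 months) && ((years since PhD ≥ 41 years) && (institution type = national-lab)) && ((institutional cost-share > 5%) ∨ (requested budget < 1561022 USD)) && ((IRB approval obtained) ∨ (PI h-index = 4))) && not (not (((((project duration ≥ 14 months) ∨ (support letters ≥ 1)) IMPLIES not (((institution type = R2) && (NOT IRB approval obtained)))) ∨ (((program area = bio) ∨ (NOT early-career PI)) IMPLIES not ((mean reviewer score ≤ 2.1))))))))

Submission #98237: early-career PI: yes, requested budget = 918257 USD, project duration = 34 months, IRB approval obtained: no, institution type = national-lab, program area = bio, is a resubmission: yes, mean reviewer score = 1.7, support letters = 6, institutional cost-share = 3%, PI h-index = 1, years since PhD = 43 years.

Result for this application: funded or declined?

Atomic conditions:
  project duration ≥ 24 months: 34 ≥ 24 is true
  years since PhD ≥ 41 years: 43 ≥ 41 is true
  institution type = national-lab: national-lab == national-lab is true
  institutional cost-share > 5%: 3 > 5 is false
  requested budget < 1561022 USD: 918257 < 1561022 is true
  IRB approval obtained: no → false
  PI h-index = 4: 1 == 4 is false
  project duration ≥ 14 months: 34 ≥ 14 is true
  support letters ≥ 1: 6 ≥ 1 is true
  institution type = R2: national-lab == R2 is false
  NOT IRB approval obtained: no → true
  program area = bio: bio == bio is true
  NOT early-career PI: yes → false
  mean reviewer score ≤ 2.1: 1.7 ≤ 2.1 is true
Combine:
[1.1.2] true AND true = true
[1.1.3] false OR true = true
[1.1.4] false OR false = false
[1.1] true AND true AND true AND false = false
[1.2.1.1.1.1] true OR true = true
[1.2.1.1.1.2.1] false AND true = false
[1.2.1.1.1.2] NOT false = true
[1.2.1.1.1] true → true = true
[1.2.1.1.2.1] true OR false = true
[1.2.1.1.2.2] NOT true = false
[1.2.1.1.2] true → false = false
[1.2.1.1] true OR false = true
[1.2.1] NOT true = false
[1.2] NOT false = true
[1] false AND true = false
[root] NOT false = true
Overall: true → funded

Funded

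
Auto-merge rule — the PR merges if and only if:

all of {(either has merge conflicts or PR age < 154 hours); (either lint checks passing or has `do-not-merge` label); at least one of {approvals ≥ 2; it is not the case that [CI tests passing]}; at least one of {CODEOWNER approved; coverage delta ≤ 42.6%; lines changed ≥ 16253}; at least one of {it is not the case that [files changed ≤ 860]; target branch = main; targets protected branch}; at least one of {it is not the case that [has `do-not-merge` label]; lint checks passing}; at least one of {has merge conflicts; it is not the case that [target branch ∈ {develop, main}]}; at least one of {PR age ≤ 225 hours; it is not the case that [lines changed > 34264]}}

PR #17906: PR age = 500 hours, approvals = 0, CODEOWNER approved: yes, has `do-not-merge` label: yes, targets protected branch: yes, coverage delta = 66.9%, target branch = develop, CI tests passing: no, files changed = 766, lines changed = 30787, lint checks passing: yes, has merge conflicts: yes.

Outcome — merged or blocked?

Merged

Atomic conditions:
  has merge conflicts: yes → true
  PR age < 154 hours: 500 < 154 is false
  lint checks passing: yes → true
  has `do-not-merge` label: yes → true
  approvals ≥ 2: 0 ≥ 2 is false
  CI tests passing: no → false
  CODEOWNER approved: yes → true
  coverage delta ≤ 42.6%: 66.9 ≤ 42.6 is false
  lines changed ≥ 16253: 30787 ≥ 16253 is true
  files changed ≤ 860: 766 ≤ 860 is true
  target branch = main: develop == main is false
  targets protected branch: yes → true
  target branch ∈ {develop, main}: develop is in the set → true
  PR age ≤ 225 hours: 500 ≤ 225 is false
  lines changed > 34264: 30787 > 34264 is false
Combine:
[1] true OR false = true
[2] true OR true = true
[3.2] NOT false = true
[3] false OR true = true
[4] true OR false OR true = true
[5.1] NOT true = false
[5] false OR false OR true = true
[6.1] NOT true = false
[6] false OR true = true
[7.2] NOT true = false
[7] true OR false = true
[8.2] NOT false = true
[8] false OR true = true
[root] true AND true AND true AND true AND true AND true AND true AND true = true
Overall: true → merged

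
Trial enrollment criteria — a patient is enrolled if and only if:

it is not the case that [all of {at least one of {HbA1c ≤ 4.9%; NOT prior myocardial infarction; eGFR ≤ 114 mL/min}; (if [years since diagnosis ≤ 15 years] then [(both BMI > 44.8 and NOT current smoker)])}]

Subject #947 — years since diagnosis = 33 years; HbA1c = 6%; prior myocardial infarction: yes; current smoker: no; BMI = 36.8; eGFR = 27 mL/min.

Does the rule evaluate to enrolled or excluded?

Atomic conditions:
  HbA1c ≤ 4.9%: 6 ≤ 4.9 is false
  NOT prior myocardial infarction: yes → false
  eGFR ≤ 114 mL/min: 27 ≤ 114 is true
  years since diagnosis ≤ 15 years: 33 ≤ 15 is false
  BMI > 44.8: 36.8 > 44.8 is false
  NOT current smoker: no → true
Combine:
[1.1] false OR false OR true = true
[1.2.2] false AND true = false
[1.2] false → false (antecedent false ⇒ implication holds) = true
[1] true AND true = true
[root] NOT true = false
Overall: false → excluded

Excluded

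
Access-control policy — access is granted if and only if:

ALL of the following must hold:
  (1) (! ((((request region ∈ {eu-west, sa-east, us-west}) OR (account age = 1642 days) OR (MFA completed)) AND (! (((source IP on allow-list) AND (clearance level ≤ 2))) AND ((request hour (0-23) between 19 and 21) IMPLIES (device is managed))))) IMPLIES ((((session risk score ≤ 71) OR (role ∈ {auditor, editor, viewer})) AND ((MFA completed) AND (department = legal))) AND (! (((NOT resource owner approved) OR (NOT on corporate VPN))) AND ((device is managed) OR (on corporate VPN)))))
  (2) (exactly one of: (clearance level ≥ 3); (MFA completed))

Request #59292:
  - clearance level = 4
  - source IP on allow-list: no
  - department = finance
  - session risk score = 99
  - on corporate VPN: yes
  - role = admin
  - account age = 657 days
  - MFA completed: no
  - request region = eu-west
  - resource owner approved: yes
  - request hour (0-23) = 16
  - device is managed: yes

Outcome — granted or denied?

Atomic conditions:
  request region ∈ {eu-west, sa-east, us-west}: eu-west is in the set → true
  account age = 1642 days: 657 == 1642 is false
  MFA completed: no → false
  source IP on allow-list: no → false
  clearance level ≤ 2: 4 ≤ 2 is false
  request hour (0-23) between 19 and 21: 16 in [19, 21] is false
  device is managed: yes → true
  session risk score ≤ 71: 99 ≤ 71 is false
  role ∈ {auditor, editor, viewer}: admin is not in the set → false
  department = legal: finance == legal is false
  NOT resource owner approved: yes → false
  NOT on corporate VPN: yes → false
  on corporate VPN: yes → true
  clearance level ≥ 3: 4 ≥ 3 is true
Combine:
[1.1.1.1] true OR false OR false = true
[1.1.1.2.1.1] false AND false = false
[1.1.1.2.1] NOT false = true
[1.1.1.2.2] false → true (antecedent false ⇒ implication holds) = true
[1.1.1.2] true AND true = true
[1.1.1] true AND true = true
[1.1] NOT true = false
[1.2.1.1] false OR false = false
[1.2.1.2] false AND false = false
[1.2.1] false AND false = false
[1.2.2.1.1] false OR false = false
[1.2.2.1] NOT false = true
[1.2.2.2] true OR true = true
[1.2.2] true AND true = true
[1.2] false AND true = false
[1] false → false (antecedent false ⇒ implication holds) = true
[2] exactly-one(true, false) = true
[root] true AND true = true
Overall: true → granted

Granted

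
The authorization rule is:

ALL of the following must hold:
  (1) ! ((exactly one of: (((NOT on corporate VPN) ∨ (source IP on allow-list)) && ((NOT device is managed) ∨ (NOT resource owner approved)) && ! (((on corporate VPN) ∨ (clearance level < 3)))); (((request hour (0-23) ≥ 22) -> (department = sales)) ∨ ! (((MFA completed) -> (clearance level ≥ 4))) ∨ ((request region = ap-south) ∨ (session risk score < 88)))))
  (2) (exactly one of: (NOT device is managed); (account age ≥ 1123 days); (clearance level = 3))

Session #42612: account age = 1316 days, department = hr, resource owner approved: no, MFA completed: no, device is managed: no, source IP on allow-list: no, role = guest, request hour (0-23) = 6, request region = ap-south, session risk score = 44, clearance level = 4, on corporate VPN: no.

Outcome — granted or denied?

Denied

Atomic conditions:
  NOT on corporate VPN: no → true
  source IP on allow-list: no → false
  NOT device is managed: no → true
  NOT resource owner approved: no → true
  on corporate VPN: no → false
  clearance level < 3: 4 < 3 is false
  request hour (0-23) ≥ 22: 6 ≥ 22 is false
  department = sales: hr == sales is false
  MFA completed: no → false
  clearance level ≥ 4: 4 ≥ 4 is true
  request region = ap-south: ap-south == ap-south is true
  session risk score < 88: 44 < 88 is true
  account age ≥ 1123 days: 1316 ≥ 1123 is true
  clearance level = 3: 4 == 3 is false
Combine:
[1.1.1.1] true OR false = true
[1.1.1.2] true OR true = true
[1.1.1.3.1] false OR false = false
[1.1.1.3] NOT false = true
[1.1.1] true AND true AND true = true
[1.1.2.1] false → false (antecedent false ⇒ implication holds) = true
[1.1.2.2.1] false → true (antecedent false ⇒ implication holds) = true
[1.1.2.2] NOT true = false
[1.1.2.3] true OR true = true
[1.1.2] true OR false OR true = true
[1.1] exactly-one(true, true) = false
[1] NOT false = true
[2] exactly-one(true, true, false) = false
[root] true AND false = false
Overall: false → denied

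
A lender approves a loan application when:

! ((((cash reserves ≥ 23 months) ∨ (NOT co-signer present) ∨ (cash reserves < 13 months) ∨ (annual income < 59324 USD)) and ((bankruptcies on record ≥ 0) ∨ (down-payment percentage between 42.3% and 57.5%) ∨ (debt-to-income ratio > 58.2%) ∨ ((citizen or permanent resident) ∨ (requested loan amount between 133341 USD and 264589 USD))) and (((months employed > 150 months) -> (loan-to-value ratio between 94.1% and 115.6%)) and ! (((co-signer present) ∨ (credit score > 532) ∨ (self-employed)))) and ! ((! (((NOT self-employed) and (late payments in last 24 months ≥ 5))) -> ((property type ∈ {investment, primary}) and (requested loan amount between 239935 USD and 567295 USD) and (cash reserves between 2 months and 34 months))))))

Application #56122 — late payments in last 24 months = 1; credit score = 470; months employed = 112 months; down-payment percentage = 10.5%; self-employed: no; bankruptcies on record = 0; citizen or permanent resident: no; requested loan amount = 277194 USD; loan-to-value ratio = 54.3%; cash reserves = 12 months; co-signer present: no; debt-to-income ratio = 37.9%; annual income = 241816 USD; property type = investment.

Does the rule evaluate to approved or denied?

Approved

Atomic conditions:
  cash reserves ≥ 23 months: 12 ≥ 23 is false
  NOT co-signer present: no → true
  cash reserves < 13 months: 12 < 13 is true
  annual income < 59324 USD: 241816 < 59324 is false
  bankruptcies on record ≥ 0: 0 ≥ 0 is true
  down-payment percentage between 42.3% and 57.5%: 10.5 in [42.3, 57.5] is false
  debt-to-income ratio > 58.2%: 37.9 > 58.2 is false
  citizen or permanent resident: no → false
  requested loan amount between 133341 USD and 264589 USD: 277194 in [133341, 264589] is false
  months employed > 150 months: 112 > 150 is false
  loan-to-value ratio between 94.1% and 115.6%: 54.3 in [94.1, 115.6] is false
  co-signer present: no → false
  credit score > 532: 470 > 532 is false
  self-employed: no → false
  NOT self-employed: no → true
  late payments in last 24 months ≥ 5: 1 ≥ 5 is false
  property type ∈ {investment, primary}: investment is in the set → true
  requested loan amount between 239935 USD and 567295 USD: 277194 in [239935, 567295] is true
  cash reserves between 2 months and 34 months: 12 in [2, 34] is true
Combine:
[1.1] false OR true OR true OR false = true
[1.2.4] false OR false = false
[1.2] true OR false OR false OR false = true
[1.3.1] false → false (antecedent false ⇒ implication holds) = true
[1.3.2.1] false OR false OR false = false
[1.3.2] NOT false = true
[1.3] true AND true = true
[1.4.1.1.1] true AND false = false
[1.4.1.1] NOT false = true
[1.4.1.2] true AND true AND true = true
[1.4.1] true → true = true
[1.4] NOT true = false
[1] true AND true AND true AND false = false
[root] NOT false = true
Overall: true → approved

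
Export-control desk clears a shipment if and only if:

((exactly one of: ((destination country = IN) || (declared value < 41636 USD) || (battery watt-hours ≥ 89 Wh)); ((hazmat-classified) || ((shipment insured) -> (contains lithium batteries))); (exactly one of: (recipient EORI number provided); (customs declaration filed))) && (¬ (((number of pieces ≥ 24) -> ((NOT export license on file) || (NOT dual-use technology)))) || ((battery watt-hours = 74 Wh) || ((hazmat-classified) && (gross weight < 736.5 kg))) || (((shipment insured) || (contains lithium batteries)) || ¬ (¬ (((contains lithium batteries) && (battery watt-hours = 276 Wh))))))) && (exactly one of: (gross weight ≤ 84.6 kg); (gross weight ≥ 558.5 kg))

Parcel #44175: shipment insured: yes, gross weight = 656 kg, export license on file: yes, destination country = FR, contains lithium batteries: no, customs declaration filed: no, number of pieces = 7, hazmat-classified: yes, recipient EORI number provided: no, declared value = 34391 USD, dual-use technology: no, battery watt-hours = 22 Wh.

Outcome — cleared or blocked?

Blocked

Atomic conditions:
  destination country = IN: FR == IN is false
  declared value < 41636 USD: 34391 < 41636 is true
  battery watt-hours ≥ 89 Wh: 22 ≥ 89 is false
  hazmat-classified: yes → true
  shipment insured: yes → true
  contains lithium batteries: no → false
  recipient EORI number provided: no → false
  customs declaration filed: no → false
  number of pieces ≥ 24: 7 ≥ 24 is false
  NOT export license on file: yes → false
  NOT dual-use technology: no → true
  battery watt-hours = 74 Wh: 22 == 74 is false
  gross weight < 736.5 kg: 656 < 736.5 is true
  battery watt-hours = 276 Wh: 22 == 276 is false
  gross weight ≤ 84.6 kg: 656 ≤ 84.6 is false
  gross weight ≥ 558.5 kg: 656 ≥ 558.5 is true
Combine:
[1.1.1] false OR true OR false = true
[1.1.2.2] true → false = false
[1.1.2] true OR false = true
[1.1.3] exactly-one(false, false) = false
[1.1] exactly-one(true, true, false) = false
[1.2.1.1.2] false OR true = true
[1.2.1.1] false → true (antecedent false ⇒ implication holds) = true
[1.2.1] NOT true = false
[1.2.2.2] true AND true = true
[1.2.2] false OR true = true
[1.2.3.1] true OR false = true
[1.2.3.2.1.1] false AND false = false
[1.2.3.2.1] NOT false = true
[1.2.3.2] NOT true = false
[1.2.3] true OR false = true
[1.2] false OR true OR true = true
[1] false AND true = false
[2] exactly-one(false, true) = true
[root] false AND true = false
Overall: false → blocked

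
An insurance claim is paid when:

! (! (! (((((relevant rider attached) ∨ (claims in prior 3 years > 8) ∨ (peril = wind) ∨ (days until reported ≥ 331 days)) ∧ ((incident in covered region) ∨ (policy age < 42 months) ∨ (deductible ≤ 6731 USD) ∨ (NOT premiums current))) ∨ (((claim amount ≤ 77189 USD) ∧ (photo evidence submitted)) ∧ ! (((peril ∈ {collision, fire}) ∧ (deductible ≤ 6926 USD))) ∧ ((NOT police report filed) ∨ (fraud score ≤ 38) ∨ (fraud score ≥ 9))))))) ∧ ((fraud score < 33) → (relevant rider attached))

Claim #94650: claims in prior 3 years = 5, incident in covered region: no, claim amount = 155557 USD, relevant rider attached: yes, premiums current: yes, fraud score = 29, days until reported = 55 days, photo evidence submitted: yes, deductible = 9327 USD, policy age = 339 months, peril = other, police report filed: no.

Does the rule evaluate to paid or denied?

Atomic conditions:
  relevant rider attached: yes → true
  claims in prior 3 years > 8: 5 > 8 is false
  peril = wind: other == wind is false
  days until reported ≥ 331 days: 55 ≥ 331 is false
  incident in covered region: no → false
  policy age < 42 months: 339 < 42 is false
  deductible ≤ 6731 USD: 9327 ≤ 6731 is false
  NOT premiums current: yes → false
  claim amount ≤ 77189 USD: 155557 ≤ 77189 is false
  photo evidence submitted: yes → true
  peril ∈ {collision, fire}: other is not in the set → false
  deductible ≤ 6926 USD: 9327 ≤ 6926 is false
  NOT police report filed: no → true
  fraud score ≤ 38: 29 ≤ 38 is true
  fraud score ≥ 9: 29 ≥ 9 is true
  fraud score < 33: 29 < 33 is true
Combine:
[1.1.1.1.1.1] true OR false OR false OR false = true
[1.1.1.1.1.2] false OR false OR false OR false = false
[1.1.1.1.1] true AND false = false
[1.1.1.1.2.1] false AND true = false
[1.1.1.1.2.2.1] false AND false = false
[1.1.1.1.2.2] NOT false = true
[1.1.1.1.2.3] true OR true OR true = true
[1.1.1.1.2] false AND true AND true = false
[1.1.1.1] false OR false = false
[1.1.1] NOT false = true
[1.1] NOT true = false
[1] NOT false = true
[2] true → true = true
[root] true AND true = true
Overall: true → paid

Paid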